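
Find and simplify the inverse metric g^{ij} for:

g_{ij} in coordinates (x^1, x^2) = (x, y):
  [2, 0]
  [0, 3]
The metric is diagonal, so g^{ij} is diagonal with entries 1/g_{ii}: diag(1/2, 1/3).
g^{ij}:
  [1/2, 0]
  [0, 1/3]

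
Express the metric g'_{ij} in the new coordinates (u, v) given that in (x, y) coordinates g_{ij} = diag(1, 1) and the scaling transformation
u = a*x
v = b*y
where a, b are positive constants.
Invert the transformation: x = u/a, y = v/b
g'_{ij} = (∂x^k/∂x'^i)(∂x^l/∂x'^j) g_{kl}; with g_{kl} = δ_{kl} this is Σ_k (∂x^k/∂x'^i)(∂x^k/∂x'^j).
Jacobian: ∂x/∂u = 1/a, ∂x/∂v = 0, ∂y/∂u = 0, ∂y/∂v = 1/b
g'_{uu} = (1/a)(1/a) + (0)(0) = 1/a^2
g'_{uv} = (1/a)(0) + (0)(1/b) = 0
g'_{vv} = (0)(0) + (1/b)(1/b) = 1/b^2
g'_{ij} = diag(1/a^2, 1/b^2)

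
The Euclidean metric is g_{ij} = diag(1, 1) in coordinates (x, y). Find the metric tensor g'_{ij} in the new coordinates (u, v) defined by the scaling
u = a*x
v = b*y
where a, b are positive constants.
Invert the transformation: x = u/a, y = v/b
g'_{ij} = (∂x^k/∂x'^i)(∂x^l/∂x'^j) g_{kl}; with g_{kl} = δ_{kl} this is Σ_k (∂x^k/∂x'^i)(∂x^k/∂x'^j).
Jacobian: ∂x/∂u = 1/a, ∂x/∂v = 0, ∂y/∂u = 0, ∂y/∂v = 1/b
g'_{uu} = (1/a)(1/a) + (0)(0) = 1/a^2
g'_{uv} = (1/a)(0) + (0)(1/b) = 0
g'_{vv} = (0)(0) + (1/b)(1/b) = 1/b^2
g'_{ij} = diag(1/a^2, 1/b^2)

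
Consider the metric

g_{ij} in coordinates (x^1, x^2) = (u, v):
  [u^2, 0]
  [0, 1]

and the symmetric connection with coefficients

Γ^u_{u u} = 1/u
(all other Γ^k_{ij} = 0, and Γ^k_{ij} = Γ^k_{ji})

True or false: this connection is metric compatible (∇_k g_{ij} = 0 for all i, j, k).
Using ∇_k g_{ij} = ∂_k g_{ij} - Γ^m_{ki} g_{mj} - Γ^m_{kj} g_{im}:
e.g. ∇_u g_{uu} = (2*u) - (u) - (u) = 0
Every component ∇_k g_{ij} vanishes: the connection is metric compatible.
True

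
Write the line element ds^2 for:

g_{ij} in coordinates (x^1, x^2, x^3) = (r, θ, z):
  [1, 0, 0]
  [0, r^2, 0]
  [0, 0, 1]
ds^2 = g_{ij} dx^i dx^j; only the non-zero components contribute.
ds^2 = dr^2 + r^2 dθ^2 + dz^2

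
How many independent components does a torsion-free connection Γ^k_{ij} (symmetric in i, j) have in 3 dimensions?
Γ^k_{ij} has n choices for the upper index and n(n+1)/2 independent symmetric lower index pairs.
Total = 3 × 3×4/2 = 3 × 6 = 18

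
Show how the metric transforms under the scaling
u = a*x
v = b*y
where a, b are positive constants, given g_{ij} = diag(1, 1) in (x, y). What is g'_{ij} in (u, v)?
Invert the transformation: x = u/a, y = v/b
g'_{ij} = (∂x^k/∂x'^i)(∂x^l/∂x'^j) g_{kl}; with g_{kl} = δ_{kl} this is Σ_k (∂x^k/∂x'^i)(∂x^k/∂x'^j).
Jacobian: ∂x/∂u = 1/a, ∂x/∂v = 0, ∂y/∂u = 0, ∂y/∂v = 1/b
g'_{uu} = (1/a)(1/a) + (0)(0) = 1/a^2
g'_{uv} = (1/a)(0) + (0)(1/b) = 0
g'_{vv} = (0)(0) + (1/b)(1/b) = 1/b^2
g'_{ij} = diag(1/a^2, 1/b^2)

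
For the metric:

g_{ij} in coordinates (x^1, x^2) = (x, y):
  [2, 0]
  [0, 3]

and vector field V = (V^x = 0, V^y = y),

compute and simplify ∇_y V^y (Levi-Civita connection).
All Christoffel symbols are zero.
∇_y V^y = ∂_y V^y + Γ^y_{y j} V^j
  = (1) + (0)(0) + (0)(y)
  = 1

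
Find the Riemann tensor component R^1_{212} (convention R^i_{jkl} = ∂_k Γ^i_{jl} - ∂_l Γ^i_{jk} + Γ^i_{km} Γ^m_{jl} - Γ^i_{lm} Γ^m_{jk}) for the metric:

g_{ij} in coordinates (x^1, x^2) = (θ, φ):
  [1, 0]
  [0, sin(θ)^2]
Non-zero Christoffel symbols (Γ^k_{ij} = Γ^k_{ji}):
Γ^θ_{φ φ} = -sin(2*θ)/2
Γ^φ_{θ φ} = 1/tan(θ)
R^θ_{φ θ φ} = ∂_θ Γ^θ_{φ φ} - ∂_φ Γ^θ_{φ θ} + Γ^θ_{θ m} Γ^m_{φ φ} - Γ^θ_{φ m} Γ^m_{φ θ}
  = (-cos(2*θ)) - (0) + (0) - (-cos(θ)^2) = sin(θ)^2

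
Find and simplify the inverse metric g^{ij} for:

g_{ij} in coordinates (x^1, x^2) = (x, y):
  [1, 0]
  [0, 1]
The metric is diagonal, so g^{ij} is diagonal with entries 1/g_{ii}: diag(1, 1).
g^{ij}:
  [1, 0]
  [0, 1]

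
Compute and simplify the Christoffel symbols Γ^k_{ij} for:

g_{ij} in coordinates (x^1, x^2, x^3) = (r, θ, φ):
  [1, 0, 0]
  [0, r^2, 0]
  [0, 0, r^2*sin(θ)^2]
Using Γ^k_{ij} = (1/2) g^{km} (∂_i g_{mj} + ∂_j g_{mi} - ∂_m g_{ij}); the metric is diagonal, so only the m = k term contributes.
Non-zero symbols (using the symmetry Γ^k_{ij} = Γ^k_{ji}):
Γ^r_{θ θ} = (1/2) g^{rr} (∂_θ g_{rθ} + ∂_θ g_{rθ} - ∂_r g_{θθ}) = (1/2)(1)((0) + (0) - (2*r)) = -r
Γ^r_{φ φ} = (1/2) g^{rr} (∂_φ g_{rφ} + ∂_φ g_{rφ} - ∂_r g_{φφ}) = (1/2)(1)((0) + (0) - (2*r*sin(θ)^2)) = -r*sin(θ)^2
Γ^θ_{r θ} = (1/2) g^{θθ} (∂_r g_{θθ} + ∂_θ g_{θr} - ∂_θ g_{rθ}) = (1/2)(1/r^2)((2*r) + (0) - (0)) = 1/r
Γ^θ_{φ φ} = (1/2) g^{θθ} (∂_φ g_{θφ} + ∂_φ g_{θφ} - ∂_θ g_{φφ}) = (1/2)(1/r^2)((0) + (0) - (r^2*sin(2*θ))) = -sin(2*θ)/2
Γ^φ_{r φ} = (1/2) g^{φφ} (∂_r g_{φφ} + ∂_φ g_{φr} - ∂_φ g_{rφ}) = (1/2)(1/(r^2*sin(θ)^2))((2*r*sin(θ)^2) + (0) - (0)) = 1/r
Γ^φ_{θ φ} = (1/2) g^{φφ} (∂_θ g_{φφ} + ∂_φ g_{φθ} - ∂_φ g_{θφ}) = (1/2)(1/(r^2*sin(θ)^2))((r^2*sin(2*θ)) + (0) - (0)) = 1/tan(θ)
All other Christoffel symbols are zero.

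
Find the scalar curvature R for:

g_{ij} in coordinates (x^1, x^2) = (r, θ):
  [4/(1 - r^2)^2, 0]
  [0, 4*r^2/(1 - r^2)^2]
Non-zero Christoffel symbols (Γ^k_{ij} = Γ^k_{ji}):
Γ^r_{r r} = 2*r/(1 - r^2)
Γ^r_{θ θ} = (r^3 + r)/(r^2 - 1)
Γ^θ_{r θ} = (-r^2 - 1)/(r^3 - r)
Ricci tensor (R_{ij} = R^k_{ikj}): R_{rr} = -4/(r^2 - 1)^2, R_{rθ} = 0, R_{θθ} = -4*r^2/(r^2 - 1)^2
Inverse metric: g^{rr} = (1 - r^2)^2/4, g^{θθ} = (1 - r^2)^2/(4*r^2)
R = g^{ij} R_{ij} = ((1 - r^2)^2/4)(-4/(r^2 - 1)^2) + ((1 - r^2)^2/(4*r^2))(-4*r^2/(r^2 - 1)^2) = -2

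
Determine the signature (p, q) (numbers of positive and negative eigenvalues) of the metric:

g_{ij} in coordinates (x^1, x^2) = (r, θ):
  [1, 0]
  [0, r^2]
The metric is diagonal, so its eigenvalues are the diagonal entries: 1, r^2 (at a generic point, where coordinate-dependent entries are positive).
2 positive, 0 negative.
(2, 0) - Riemannian (positive definite)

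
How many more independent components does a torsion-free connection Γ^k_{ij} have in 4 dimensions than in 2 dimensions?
Independent components in n dimensions: n × n(n+1)/2 = n^2(n+1)/2.
4D: 4 × 10 = 40
2D: 2 × 3 = 6
Difference = 40 - 6 = 34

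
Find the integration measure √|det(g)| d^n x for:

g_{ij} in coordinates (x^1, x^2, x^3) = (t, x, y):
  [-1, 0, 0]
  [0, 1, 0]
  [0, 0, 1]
det(g) = -1
√|det(g)| = 1
Volume element: dV = 1 dt dx dy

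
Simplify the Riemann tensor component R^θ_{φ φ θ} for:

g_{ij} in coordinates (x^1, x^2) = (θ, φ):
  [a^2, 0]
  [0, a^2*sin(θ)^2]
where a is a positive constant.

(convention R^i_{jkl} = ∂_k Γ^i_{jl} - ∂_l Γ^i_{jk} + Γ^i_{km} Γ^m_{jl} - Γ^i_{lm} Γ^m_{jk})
Non-zero Christoffel symbols (Γ^k_{ij} = Γ^k_{ji}):
Γ^θ_{φ φ} = -sin(2*θ)/2
Γ^φ_{θ φ} = 1/tan(θ)
R^θ_{φ φ θ} = ∂_φ Γ^θ_{φ θ} - ∂_θ Γ^θ_{φ φ} + Γ^θ_{φ m} Γ^m_{φ θ} - Γ^θ_{θ m} Γ^m_{φ φ}
  = (0) - (-cos(2*θ)) + (-cos(θ)^2) - (0) = -sin(θ)^2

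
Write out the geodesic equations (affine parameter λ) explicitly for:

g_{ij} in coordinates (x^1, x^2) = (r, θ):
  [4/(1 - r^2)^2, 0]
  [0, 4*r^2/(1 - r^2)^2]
Geodesic equation: d^2x^k/dλ^2 + Γ^k_{ij} (dx^i/dλ)(dx^j/dλ) = 0.
Non-zero Christoffel symbols:
Γ^r_{r r} = 2*r/(1 - r^2)
Γ^r_{θ θ} = (r^3 + r)/(r^2 - 1)
Γ^θ_{r θ} = (-r^2 - 1)/(r^3 - r)
Substituting (the symmetric pair Γ^k_{ij}, Γ^k_{ji} combines into a factor 2):
d^2r/dλ^2 + (2*r/(1 - r^2)) (dr/dλ)^2 + ((r^3 + r)/(r^2 - 1)) (dθ/dλ)^2 = 0
d^2θ/dλ^2 + ((-2*r^2 - 2)/(r^3 - r)) (dr/dλ)(dθ/dλ) = 0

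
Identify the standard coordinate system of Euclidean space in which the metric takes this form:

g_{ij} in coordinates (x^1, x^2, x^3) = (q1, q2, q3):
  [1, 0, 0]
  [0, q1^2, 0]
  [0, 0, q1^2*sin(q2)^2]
The line element ds^2 = dq1^2 + q1^2 dq2^2 + q1^2 sin(q2)^2 dq3^2 is dr^2 + r^2 dθ^2 + r^2 sin(θ)^2 dφ^2 with q1 = r, q2 = θ, q3 = φ.
spherical coordinates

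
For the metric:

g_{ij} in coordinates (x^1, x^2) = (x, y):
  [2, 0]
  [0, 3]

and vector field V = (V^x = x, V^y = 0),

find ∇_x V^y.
All Christoffel symbols are zero.
∇_x V^y = ∂_x V^y + Γ^y_{x j} V^j
  = (0) + (0)(x) + (0)(0)
  = 0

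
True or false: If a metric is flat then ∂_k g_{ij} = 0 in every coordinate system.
Flatness means R^i_{jkl} = 0; the components can still vary, e.g. the flat plane in polar coordinates has g_{θθ} = r^2.
False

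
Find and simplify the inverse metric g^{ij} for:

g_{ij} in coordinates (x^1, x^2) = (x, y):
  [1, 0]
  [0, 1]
The metric is diagonal, so g^{ij} is diagonal with entries 1/g_{ii}: diag(1, 1).
g^{ij}:
  [1, 0]
  [0, 1]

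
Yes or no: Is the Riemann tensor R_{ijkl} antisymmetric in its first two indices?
R_{ijkl} = -R_{jikl} (follows from metric compatibility).
Yes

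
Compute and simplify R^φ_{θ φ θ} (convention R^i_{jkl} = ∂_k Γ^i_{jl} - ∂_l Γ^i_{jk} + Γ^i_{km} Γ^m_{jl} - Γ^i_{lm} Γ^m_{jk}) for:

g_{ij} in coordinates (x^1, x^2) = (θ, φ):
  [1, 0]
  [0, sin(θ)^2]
Non-zero Christoffel symbols (Γ^k_{ij} = Γ^k_{ji}):
Γ^θ_{φ φ} = -sin(2*θ)/2
Γ^φ_{θ φ} = 1/tan(θ)
R^φ_{θ φ θ} = ∂_φ Γ^φ_{θ θ} - ∂_θ Γ^φ_{θ φ} + Γ^φ_{φ m} Γ^m_{θ θ} - Γ^φ_{θ m} Γ^m_{θ φ}
  = (0) - (-1/sin(θ)^2) + (0) - (1/tan(θ)^2) = 1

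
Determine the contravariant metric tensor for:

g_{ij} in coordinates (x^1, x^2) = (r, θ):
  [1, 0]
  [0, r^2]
The metric is diagonal, so g^{ij} is diagonal with entries 1/g_{ii}: diag(1, 1/(r^2)).
g^{ij}:
  [1, 0]
  [0, 1/r^2]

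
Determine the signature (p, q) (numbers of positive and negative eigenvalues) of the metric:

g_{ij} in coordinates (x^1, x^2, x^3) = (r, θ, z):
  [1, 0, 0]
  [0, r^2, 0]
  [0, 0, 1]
The metric is diagonal, so its eigenvalues are the diagonal entries: 1, r^2, 1 (at a generic point, where coordinate-dependent entries are positive).
3 positive, 0 negative.
(3, 0) - Riemannian (positive definite)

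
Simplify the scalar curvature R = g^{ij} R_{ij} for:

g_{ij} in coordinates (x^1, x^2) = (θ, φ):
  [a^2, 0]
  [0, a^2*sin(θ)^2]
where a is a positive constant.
Non-zero Christoffel symbols (Γ^k_{ij} = Γ^k_{ji}):
Γ^θ_{φ φ} = -sin(2*θ)/2
Γ^φ_{θ φ} = 1/tan(θ)
Ricci tensor (R_{ij} = R^k_{ikj}): R_{θθ} = 1, R_{θφ} = 0, R_{φφ} = sin(θ)^2
Inverse metric: g^{θθ} = 1/a^2, g^{φφ} = 1/(a^2*sin(θ)^2)
R = g^{ij} R_{ij} = (1/a^2)(1) + (1/(a^2*sin(θ)^2))(sin(θ)^2) = 2/a^2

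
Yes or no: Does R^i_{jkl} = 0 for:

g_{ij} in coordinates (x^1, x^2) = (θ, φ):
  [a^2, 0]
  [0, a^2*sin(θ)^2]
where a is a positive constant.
Non-zero Christoffel symbols:
Γ^θ_{φ φ} = -sin(2*θ)/2
Γ^φ_{θ φ} = 1/tan(θ)
Ricci tensor: R_{θθ} = 1, R_{θφ} = 0, R_{φφ} = sin(θ)^2
The Ricci tensor is non-zero, so the Riemann tensor is non-zero: not flat.
No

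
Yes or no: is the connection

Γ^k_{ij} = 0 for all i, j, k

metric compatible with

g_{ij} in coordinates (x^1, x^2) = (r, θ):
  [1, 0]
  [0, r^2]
Using ∇_k g_{ij} = ∂_k g_{ij} - Γ^m_{ki} g_{mj} - Γ^m_{kj} g_{im}:
∇_r g_{θθ} = (2*r) - (0) - (0) = 2*r ≠ 0
So the connection is not metric compatible (it is not the Levi-Civita connection).
No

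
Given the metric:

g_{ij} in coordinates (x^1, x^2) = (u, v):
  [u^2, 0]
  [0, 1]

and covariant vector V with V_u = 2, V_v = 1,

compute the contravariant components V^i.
Inverse metric (diagonal): g^{uu} = 1/u^2, g^{vv} = 1
V^i = g^{ij} V_j:
V^u = (1/u^2)(2) + (0)(1) = 2/u^2
V^v = (0)(2) + (1)(1) = 1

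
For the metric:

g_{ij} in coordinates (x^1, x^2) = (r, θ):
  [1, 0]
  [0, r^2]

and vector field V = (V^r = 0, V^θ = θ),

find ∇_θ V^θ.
Non-zero Christoffel symbols:
Γ^r_{θ θ} = -r
Γ^θ_{r θ} = 1/r
∇_θ V^θ = ∂_θ V^θ + Γ^θ_{θ j} V^j
  = (1) + (1/r)(0) + (0)(θ)
  = 1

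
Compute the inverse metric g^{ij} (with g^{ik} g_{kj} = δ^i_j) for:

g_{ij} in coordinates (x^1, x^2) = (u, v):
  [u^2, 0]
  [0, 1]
The metric is diagonal, so g^{ij} is diagonal with entries 1/g_{ii}: diag(1/(u^2), 1).
g^{ij}:
  [1/u^2, 0]
  [0, 1]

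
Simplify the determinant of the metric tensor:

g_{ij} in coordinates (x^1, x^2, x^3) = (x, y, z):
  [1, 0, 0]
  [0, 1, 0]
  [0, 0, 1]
Diagonal metric: det(g) = g_{11}·g_{22}·g_{33}
= (1)·(1)·(1)
det(g) = 1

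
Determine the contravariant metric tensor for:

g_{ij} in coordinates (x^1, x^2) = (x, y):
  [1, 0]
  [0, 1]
The metric is diagonal, so g^{ij} is diagonal with entries 1/g_{ii}: diag(1, 1).
g^{ij}:
  [1, 0]
  [0, 1]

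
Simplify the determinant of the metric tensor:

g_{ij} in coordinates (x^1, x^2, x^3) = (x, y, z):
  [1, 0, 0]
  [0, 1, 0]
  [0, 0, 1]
Diagonal metric: det(g) = g_{11}·g_{22}·g_{33}
= (1)·(1)·(1)
det(g) = 1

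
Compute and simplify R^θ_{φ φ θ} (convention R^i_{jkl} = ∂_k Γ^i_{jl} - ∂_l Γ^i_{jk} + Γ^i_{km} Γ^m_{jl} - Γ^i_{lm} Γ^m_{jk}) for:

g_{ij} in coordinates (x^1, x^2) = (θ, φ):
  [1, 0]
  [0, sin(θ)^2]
Non-zero Christoffel symbols (Γ^k_{ij} = Γ^k_{ji}):
Γ^θ_{φ φ} = -sin(2*θ)/2
Γ^φ_{θ φ} = 1/tan(θ)
R^θ_{φ φ θ} = ∂_φ Γ^θ_{φ θ} - ∂_θ Γ^θ_{φ φ} + Γ^θ_{φ m} Γ^m_{φ θ} - Γ^θ_{θ m} Γ^m_{φ φ}
  = (0) - (-cos(2*θ)) + (-cos(θ)^2) - (0) = -sin(θ)^2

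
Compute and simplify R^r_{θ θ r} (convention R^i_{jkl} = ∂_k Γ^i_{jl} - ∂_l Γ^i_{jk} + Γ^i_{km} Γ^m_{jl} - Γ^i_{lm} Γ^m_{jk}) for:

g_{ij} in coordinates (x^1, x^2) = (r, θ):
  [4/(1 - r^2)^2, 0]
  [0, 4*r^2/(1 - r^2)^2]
Non-zero Christoffel symbols (Γ^k_{ij} = Γ^k_{ji}):
Γ^r_{r r} = 2*r/(1 - r^2)
Γ^r_{θ θ} = (r^3 + r)/(r^2 - 1)
Γ^θ_{r θ} = (-r^2 - 1)/(r^3 - r)
R^r_{θ θ r} = ∂_θ Γ^r_{θ r} - ∂_r Γ^r_{θ θ} + Γ^r_{θ m} Γ^m_{θ r} - Γ^r_{r m} Γ^m_{θ θ}
  = (0) - ((r^4 - 4*r^2 - 1)/(r^2 - 1)^2) + (-(r^2 + 1)^2/(r^2 - 1)^2) - (-2*r^2*(r^2 + 1)/(r^2 - 1)^2) = 4*r^2/(r^2 - 1)^2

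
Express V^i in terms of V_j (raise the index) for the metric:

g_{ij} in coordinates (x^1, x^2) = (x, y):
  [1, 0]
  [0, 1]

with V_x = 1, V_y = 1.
Inverse metric (diagonal): g^{xx} = 1, g^{yy} = 1
V^i = g^{ij} V_j:
V^x = (1)(1) + (0)(1) = 1
V^y = (0)(1) + (1)(1) = 1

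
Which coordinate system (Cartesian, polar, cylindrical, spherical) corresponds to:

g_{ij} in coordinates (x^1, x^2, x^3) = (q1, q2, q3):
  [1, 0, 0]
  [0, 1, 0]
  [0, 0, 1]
All components are constant and the metric is the identity, i.e. orthonormal rectilinear coordinates.
Cartesian (3D) coordinates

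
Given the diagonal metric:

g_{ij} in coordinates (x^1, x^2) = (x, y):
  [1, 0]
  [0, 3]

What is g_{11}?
With x^1 = x, x^2 = y, g_{11} = g_{xx} is the row-1, column-1 entry of the matrix.
g_{11} = 1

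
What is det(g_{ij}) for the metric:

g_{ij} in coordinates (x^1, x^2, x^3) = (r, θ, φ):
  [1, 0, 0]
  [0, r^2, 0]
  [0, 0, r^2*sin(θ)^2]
Diagonal metric: det(g) = g_{11}·g_{22}·g_{33}
= (1)·(r^2)·(r^2*sin(θ)^2)
det(g) = r^4*sin(θ)^2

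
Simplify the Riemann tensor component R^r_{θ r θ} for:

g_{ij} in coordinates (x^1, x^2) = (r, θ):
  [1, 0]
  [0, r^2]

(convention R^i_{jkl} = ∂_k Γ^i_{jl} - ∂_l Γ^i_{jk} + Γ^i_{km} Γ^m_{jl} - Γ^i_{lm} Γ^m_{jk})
Non-zero Christoffel symbols (Γ^k_{ij} = Γ^k_{ji}):
Γ^r_{θ θ} = -r
Γ^θ_{r θ} = 1/r
R^r_{θ r θ} = ∂_r Γ^r_{θ θ} - ∂_θ Γ^r_{θ r} + Γ^r_{r m} Γ^m_{θ θ} - Γ^r_{θ m} Γ^m_{θ r}
  = (-1) - (0) + (0) - (-1) = 0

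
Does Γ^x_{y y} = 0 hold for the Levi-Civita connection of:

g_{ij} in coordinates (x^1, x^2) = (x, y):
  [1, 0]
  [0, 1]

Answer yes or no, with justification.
Γ^x_{y y} = (1/2) g^{xx} (∂_y g_{xy} + ∂_y g_{xy} - ∂_x g_{yy}) = (1/2)(1)((0) + (0) - (0)) = 0
This equals the proposed value 0.
Yes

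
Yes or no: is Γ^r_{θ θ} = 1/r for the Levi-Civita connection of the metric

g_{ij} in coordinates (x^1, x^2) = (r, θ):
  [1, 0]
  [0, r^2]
Γ^r_{θ θ} = (1/2) g^{rr} (∂_θ g_{rθ} + ∂_θ g_{rθ} - ∂_r g_{θθ}) = (1/2)(1)((0) + (0) - (2*r)) = -r
This differs from the proposed value 1/r.
No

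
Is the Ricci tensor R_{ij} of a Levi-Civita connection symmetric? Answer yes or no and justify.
R_{ij} = R^k_{ikj}; the pair symmetry R_{kilj} = R_{ljki} gives R_{ij} = R_{ji}.
Yes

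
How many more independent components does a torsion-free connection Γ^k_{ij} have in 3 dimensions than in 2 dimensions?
Independent components in n dimensions: n × n(n+1)/2 = n^2(n+1)/2.
3D: 3 × 6 = 18
2D: 2 × 3 = 6
Difference = 18 - 6 = 12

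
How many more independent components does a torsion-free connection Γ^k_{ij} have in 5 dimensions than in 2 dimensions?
Independent components in n dimensions: n × n(n+1)/2 = n^2(n+1)/2.
5D: 5 × 15 = 75
2D: 2 × 3 = 6
Difference = 75 - 6 = 69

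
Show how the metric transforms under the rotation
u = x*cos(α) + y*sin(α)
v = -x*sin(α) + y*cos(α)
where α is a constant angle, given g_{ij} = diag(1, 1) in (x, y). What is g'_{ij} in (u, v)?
Invert the transformation: x = u*cos(α) - v*sin(α), y = u*sin(α) + v*cos(α)
g'_{ij} = (∂x^k/∂x'^i)(∂x^l/∂x'^j) g_{kl}; with g_{kl} = δ_{kl} this is Σ_k (∂x^k/∂x'^i)(∂x^k/∂x'^j).
Jacobian: ∂x/∂u = cos(α), ∂x/∂v = -sin(α), ∂y/∂u = sin(α), ∂y/∂v = cos(α)
g'_{uu} = (cos(α))(cos(α)) + (sin(α))(sin(α)) = 1
g'_{uv} = (cos(α))(-sin(α)) + (sin(α))(cos(α)) = 0
g'_{vv} = (-sin(α))(-sin(α)) + (cos(α))(cos(α)) = 1
g'_{ij} = diag(1, 1)
The Euclidean metric is invariant under rotations.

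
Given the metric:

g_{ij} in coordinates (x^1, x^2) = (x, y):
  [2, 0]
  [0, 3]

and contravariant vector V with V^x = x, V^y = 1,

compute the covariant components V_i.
V_i = g_{ij} V^j:
V_x = (2)(x) + (0)(1) = 2*x
V_y = (0)(x) + (3)(1) = 3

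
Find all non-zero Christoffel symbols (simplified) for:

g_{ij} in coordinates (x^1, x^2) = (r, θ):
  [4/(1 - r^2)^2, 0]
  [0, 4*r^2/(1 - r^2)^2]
Using Γ^k_{ij} = (1/2) g^{km} (∂_i g_{mj} + ∂_j g_{mi} - ∂_m g_{ij}); the metric is diagonal, so only the m = k term contributes.
Non-zero symbols (using the symmetry Γ^k_{ij} = Γ^k_{ji}):
Γ^r_{r r} = (1/2) g^{rr} (∂_r g_{rr} + ∂_r g_{rr} - ∂_r g_{rr}) = (1/2)((1 - r^2)^2/4)((16*r/(1 - r^2)^3) + (16*r/(1 - r^2)^3) - (16*r/(1 - r^2)^3)) = 2*r/(1 - r^2)
Γ^r_{θ θ} = (1/2) g^{rr} (∂_θ g_{rθ} + ∂_θ g_{rθ} - ∂_r g_{θθ}) = (1/2)((1 - r^2)^2/4)((0) + (0) - (-8*(r^3 + r)/(r^2 - 1)^3)) = (r^3 + r)/(r^2 - 1)
Γ^θ_{r θ} = (1/2) g^{θθ} (∂_r g_{θθ} + ∂_θ g_{θr} - ∂_θ g_{rθ}) = (1/2)((1 - r^2)^2/(4*r^2))((-8*(r^3 + r)/(r^2 - 1)^3) + (0) - (0)) = (-r^2 - 1)/(r^3 - r)
All other Christoffel symbols are zero.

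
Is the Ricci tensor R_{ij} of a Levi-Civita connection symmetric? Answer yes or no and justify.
R_{ij} = R^k_{ikj}; the pair symmetry R_{kilj} = R_{ljki} gives R_{ij} = R_{ji}.
Yes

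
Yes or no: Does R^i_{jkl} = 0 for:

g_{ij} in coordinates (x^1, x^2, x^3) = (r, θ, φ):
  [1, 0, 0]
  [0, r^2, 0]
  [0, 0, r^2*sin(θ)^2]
Non-zero Christoffel symbols:
Γ^r_{θ θ} = -r
Γ^r_{φ φ} = -r*sin(θ)^2
Γ^θ_{r θ} = 1/r
Γ^θ_{φ φ} = -sin(2*θ)/2
Γ^φ_{r φ} = 1/r
Γ^φ_{θ φ} = 1/tan(θ)
Ricci tensor: R_{rr} = 0, R_{rθ} = 0, R_{rφ} = 0, R_{θθ} = 0, R_{θφ} = 0, R_{φφ} = 0
All R_{ij} vanish; in 3 dimensions the Riemann tensor is fully determined by the Ricci tensor, so R^i_{jkl} = 0: the metric is flat (curvilinear coordinates on flat space).
Yes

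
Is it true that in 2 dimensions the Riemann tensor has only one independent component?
The number of independent components is n^2(n^2-1)/12 = 4·3/12 = 1 for n = 2 (e.g. R_{1212}).
Yes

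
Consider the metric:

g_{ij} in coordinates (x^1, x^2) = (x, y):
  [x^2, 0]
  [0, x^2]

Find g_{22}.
With x^1 = x, x^2 = y, g_{22} = g_{yy} is the row-2, column-2 entry of the matrix.
g_{22} = x^2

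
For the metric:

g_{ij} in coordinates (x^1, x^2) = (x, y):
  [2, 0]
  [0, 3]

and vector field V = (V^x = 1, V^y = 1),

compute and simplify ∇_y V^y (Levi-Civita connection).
All Christoffel symbols are zero.
∇_y V^y = ∂_y V^y + Γ^y_{y j} V^j
  = (0) + (0)(1) + (0)(1)
  = 0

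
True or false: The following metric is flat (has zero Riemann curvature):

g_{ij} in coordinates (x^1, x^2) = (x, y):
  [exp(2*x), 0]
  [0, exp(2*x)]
Non-zero Christoffel symbols:
Γ^x_{x x} = 1
Γ^x_{y y} = -1
Γ^y_{x y} = 1
Ricci tensor: R_{xx} = 0, R_{xy} = 0, R_{yy} = 0
All R_{ij} vanish; in 2 dimensions the Riemann tensor is fully determined by the Ricci tensor, so R^i_{jkl} = 0: the metric is flat (curvilinear coordinates on flat space).
True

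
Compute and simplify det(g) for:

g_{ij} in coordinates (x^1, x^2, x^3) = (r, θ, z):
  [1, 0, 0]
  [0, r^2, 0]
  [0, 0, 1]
Diagonal metric: det(g) = g_{11}·g_{22}·g_{33}
= (1)·(r^2)·(1)
det(g) = r^2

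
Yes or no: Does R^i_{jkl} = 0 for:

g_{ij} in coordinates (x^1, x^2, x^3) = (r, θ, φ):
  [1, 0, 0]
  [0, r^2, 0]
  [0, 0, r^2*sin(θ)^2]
Non-zero Christoffel symbols:
Γ^r_{θ θ} = -r
Γ^r_{φ φ} = -r*sin(θ)^2
Γ^θ_{r θ} = 1/r
Γ^θ_{φ φ} = -sin(2*θ)/2
Γ^φ_{r φ} = 1/r
Γ^φ_{θ φ} = 1/tan(θ)
Ricci tensor: R_{rr} = 0, R_{rθ} = 0, R_{rφ} = 0, R_{θθ} = 0, R_{θφ} = 0, R_{φφ} = 0
All R_{ij} vanish; in 3 dimensions the Riemann tensor is fully determined by the Ricci tensor, so R^i_{jkl} = 0: the metric is flat (curvilinear coordinates on flat space).
Yes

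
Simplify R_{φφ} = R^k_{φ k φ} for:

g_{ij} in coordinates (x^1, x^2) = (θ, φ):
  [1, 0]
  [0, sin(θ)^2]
Non-zero Christoffel symbols (Γ^k_{ij} = Γ^k_{ji}):
Γ^θ_{φ φ} = -sin(2*θ)/2
Γ^φ_{θ φ} = 1/tan(θ)
R^θ_{φ θ φ} = ∂_θ Γ^θ_{φ φ} - ∂_φ Γ^θ_{φ θ} + Γ^θ_{θ m} Γ^m_{φ φ} - Γ^θ_{φ m} Γ^m_{φ θ}
  = (-cos(2*θ)) - (0) + (0) - (-cos(θ)^2) = sin(θ)^2
R^φ_{φ φ φ} = 0 (a repeated index in an antisymmetric pair)
R_{φφ} = R^θ_{φ θ φ} + R^φ_{φ φ φ} = (sin(θ)^2) + (0) = sin(θ)^2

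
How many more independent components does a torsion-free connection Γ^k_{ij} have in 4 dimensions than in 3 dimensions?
Independent components in n dimensions: n × n(n+1)/2 = n^2(n+1)/2.
4D: 4 × 10 = 40
3D: 3 × 6 = 18
Difference = 40 - 18 = 22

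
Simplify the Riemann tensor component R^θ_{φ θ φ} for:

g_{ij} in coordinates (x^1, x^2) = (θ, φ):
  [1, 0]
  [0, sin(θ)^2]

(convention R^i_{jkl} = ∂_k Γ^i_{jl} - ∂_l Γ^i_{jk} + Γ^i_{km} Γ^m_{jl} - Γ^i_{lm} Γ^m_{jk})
Non-zero Christoffel symbols (Γ^k_{ij} = Γ^k_{ji}):
Γ^θ_{φ φ} = -sin(2*θ)/2
Γ^φ_{θ φ} = 1/tan(θ)
R^θ_{φ θ φ} = ∂_θ Γ^θ_{φ φ} - ∂_φ Γ^θ_{φ θ} + Γ^θ_{θ m} Γ^m_{φ φ} - Γ^θ_{φ m} Γ^m_{φ θ}
  = (-cos(2*θ)) - (0) + (0) - (-cos(θ)^2) = sin(θ)^2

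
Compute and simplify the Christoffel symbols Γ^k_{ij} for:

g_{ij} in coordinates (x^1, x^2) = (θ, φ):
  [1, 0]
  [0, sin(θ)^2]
Using Γ^k_{ij} = (1/2) g^{km} (∂_i g_{mj} + ∂_j g_{mi} - ∂_m g_{ij}); the metric is diagonal, so only the m = k term contributes.
Non-zero symbols (using the symmetry Γ^k_{ij} = Γ^k_{ji}):
Γ^θ_{φ φ} = (1/2) g^{θθ} (∂_φ g_{θφ} + ∂_φ g_{θφ} - ∂_θ g_{φφ}) = (1/2)(1)((0) + (0) - (sin(2*θ))) = -sin(2*θ)/2
Γ^φ_{θ φ} = (1/2) g^{φφ} (∂_θ g_{φφ} + ∂_φ g_{φθ} - ∂_φ g_{θφ}) = (1/2)(1/sin(θ)^2)((sin(2*θ)) + (0) - (0)) = 1/tan(θ)
All other Christoffel symbols are zero.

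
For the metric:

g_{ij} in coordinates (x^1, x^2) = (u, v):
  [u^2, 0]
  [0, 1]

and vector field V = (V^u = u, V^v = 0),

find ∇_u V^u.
Non-zero Christoffel symbols:
Γ^u_{u u} = 1/u
∇_u V^u = ∂_u V^u + Γ^u_{u j} V^j
  = (1) + (1/u)(u) + (0)(0)
  = 2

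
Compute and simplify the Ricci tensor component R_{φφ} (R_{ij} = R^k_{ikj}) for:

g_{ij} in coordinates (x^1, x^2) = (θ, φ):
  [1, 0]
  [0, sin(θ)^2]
Non-zero Christoffel symbols (Γ^k_{ij} = Γ^k_{ji}):
Γ^θ_{φ φ} = -sin(2*θ)/2
Γ^φ_{θ φ} = 1/tan(θ)
R^θ_{φ θ φ} = ∂_θ Γ^θ_{φ φ} - ∂_φ Γ^θ_{φ θ} + Γ^θ_{θ m} Γ^m_{φ φ} - Γ^θ_{φ m} Γ^m_{φ θ}
  = (-cos(2*θ)) - (0) + (0) - (-cos(θ)^2) = sin(θ)^2
R^φ_{φ φ φ} = 0 (a repeated index in an antisymmetric pair)
R_{φφ} = R^θ_{φ θ φ} + R^φ_{φ φ φ} = (sin(θ)^2) + (0) = sin(θ)^2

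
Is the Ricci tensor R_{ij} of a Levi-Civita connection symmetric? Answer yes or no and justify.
R_{ij} = R^k_{ikj}; the pair symmetry R_{kilj} = R_{ljki} gives R_{ij} = R_{ji}.
Yes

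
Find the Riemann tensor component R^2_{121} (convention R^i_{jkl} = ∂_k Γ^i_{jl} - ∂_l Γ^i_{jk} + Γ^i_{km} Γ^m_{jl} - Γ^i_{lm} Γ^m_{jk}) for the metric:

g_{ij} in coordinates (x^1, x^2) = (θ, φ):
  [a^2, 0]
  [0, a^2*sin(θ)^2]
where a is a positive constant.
Non-zero Christoffel symbols (Γ^k_{ij} = Γ^k_{ji}):
Γ^θ_{φ φ} = -sin(2*θ)/2
Γ^φ_{θ φ} = 1/tan(θ)
R^φ_{θ φ θ} = ∂_φ Γ^φ_{θ θ} - ∂_θ Γ^φ_{θ φ} + Γ^φ_{φ m} Γ^m_{θ θ} - Γ^φ_{θ m} Γ^m_{θ φ}
  = (0) - (-1/sin(θ)^2) + (0) - (1/tan(θ)^2) = 1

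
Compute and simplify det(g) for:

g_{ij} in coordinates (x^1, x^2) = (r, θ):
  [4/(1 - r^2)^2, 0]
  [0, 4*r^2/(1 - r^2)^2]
For a 2×2 metric: det(g) = g_{11}·g_{22} - g_{12}·g_{21}
= (4/(1 - r^2)^2)·(4*r^2/(1 - r^2)^2) - (0)·(0)
= 16*r^2/(1 - r^2)^4 - 0
det(g) = 16*r^2/(1 - r^2)^4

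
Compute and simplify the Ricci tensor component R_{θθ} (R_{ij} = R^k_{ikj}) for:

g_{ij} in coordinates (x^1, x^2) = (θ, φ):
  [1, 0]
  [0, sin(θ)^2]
Non-zero Christoffel symbols (Γ^k_{ij} = Γ^k_{ji}):
Γ^θ_{φ φ} = -sin(2*θ)/2
Γ^φ_{θ φ} = 1/tan(θ)
R^θ_{θ θ θ} = 0 (a repeated index in an antisymmetric pair)
R^φ_{θ φ θ} = ∂_φ Γ^φ_{θ θ} - ∂_θ Γ^φ_{θ φ} + Γ^φ_{φ m} Γ^m_{θ θ} - Γ^φ_{θ m} Γ^m_{θ φ}
  = (0) - (-1/sin(θ)^2) + (0) - (1/tan(θ)^2) = 1
R_{θθ} = R^θ_{θ θ θ} + R^φ_{θ φ θ} = (0) + (1) = 1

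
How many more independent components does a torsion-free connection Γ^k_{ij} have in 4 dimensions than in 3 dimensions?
Independent components in n dimensions: n × n(n+1)/2 = n^2(n+1)/2.
4D: 4 × 10 = 40
3D: 3 × 6 = 18
Difference = 40 - 18 = 22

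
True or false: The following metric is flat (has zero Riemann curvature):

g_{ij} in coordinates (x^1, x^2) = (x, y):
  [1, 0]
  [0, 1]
All metric components are constant, so every Christoffel symbol vanishes and R^i_{jkl} = 0.
True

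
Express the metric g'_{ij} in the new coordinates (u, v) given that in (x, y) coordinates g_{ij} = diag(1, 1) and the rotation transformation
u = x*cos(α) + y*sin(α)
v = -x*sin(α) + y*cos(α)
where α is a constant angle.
Invert the transformation: x = u*cos(α) - v*sin(α), y = u*sin(α) + v*cos(α)
g'_{ij} = (∂x^k/∂x'^i)(∂x^l/∂x'^j) g_{kl}; with g_{kl} = δ_{kl} this is Σ_k (∂x^k/∂x'^i)(∂x^k/∂x'^j).
Jacobian: ∂x/∂u = cos(α), ∂x/∂v = -sin(α), ∂y/∂u = sin(α), ∂y/∂v = cos(α)
g'_{uu} = (cos(α))(cos(α)) + (sin(α))(sin(α)) = 1
g'_{uv} = (cos(α))(-sin(α)) + (sin(α))(cos(α)) = 0
g'_{vv} = (-sin(α))(-sin(α)) + (cos(α))(cos(α)) = 1
g'_{ij} = diag(1, 1)
The Euclidean metric is invariant under rotations.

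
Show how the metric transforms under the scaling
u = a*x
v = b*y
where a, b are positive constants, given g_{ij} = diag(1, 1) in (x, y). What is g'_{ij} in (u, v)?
Invert the transformation: x = u/a, y = v/b
g'_{ij} = (∂x^k/∂x'^i)(∂x^l/∂x'^j) g_{kl}; with g_{kl} = δ_{kl} this is Σ_k (∂x^k/∂x'^i)(∂x^k/∂x'^j).
Jacobian: ∂x/∂u = 1/a, ∂x/∂v = 0, ∂y/∂u = 0, ∂y/∂v = 1/b
g'_{uu} = (1/a)(1/a) + (0)(0) = 1/a^2
g'_{uv} = (1/a)(0) + (0)(1/b) = 0
g'_{vv} = (0)(0) + (1/b)(1/b) = 1/b^2
g'_{ij} = diag(1/a^2, 1/b^2)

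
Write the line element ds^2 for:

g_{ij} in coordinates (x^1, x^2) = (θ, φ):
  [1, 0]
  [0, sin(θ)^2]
ds^2 = g_{ij} dx^i dx^j; only the non-zero components contribute.
ds^2 = dθ^2 + sin(θ)^2 dφ^2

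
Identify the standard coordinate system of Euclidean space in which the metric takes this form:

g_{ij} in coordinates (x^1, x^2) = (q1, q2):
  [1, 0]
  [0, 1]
All components are constant and the metric is the identity, i.e. orthonormal rectilinear coordinates.
Cartesian (2D) coordinates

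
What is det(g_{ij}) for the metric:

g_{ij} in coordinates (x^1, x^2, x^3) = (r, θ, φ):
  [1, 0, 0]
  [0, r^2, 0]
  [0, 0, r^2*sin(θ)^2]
Diagonal metric: det(g) = g_{11}·g_{22}·g_{33}
= (1)·(r^2)·(r^2*sin(θ)^2)
det(g) = r^4*sin(θ)^2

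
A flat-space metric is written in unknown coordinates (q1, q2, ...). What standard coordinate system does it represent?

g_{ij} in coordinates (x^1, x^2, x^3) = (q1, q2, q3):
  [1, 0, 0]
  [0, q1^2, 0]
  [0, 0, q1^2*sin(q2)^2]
The line element ds^2 = dq1^2 + q1^2 dq2^2 + q1^2 sin(q2)^2 dq3^2 is dr^2 + r^2 dθ^2 + r^2 sin(θ)^2 dφ^2 with q1 = r, q2 = θ, q3 = φ.
spherical coordinates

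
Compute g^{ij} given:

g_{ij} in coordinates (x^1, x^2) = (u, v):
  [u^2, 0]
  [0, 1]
The metric is diagonal, so g^{ij} is diagonal with entries 1/g_{ii}: diag(1/(u^2), 1).
g^{ij}:
  [1/u^2, 0]
  [0, 1]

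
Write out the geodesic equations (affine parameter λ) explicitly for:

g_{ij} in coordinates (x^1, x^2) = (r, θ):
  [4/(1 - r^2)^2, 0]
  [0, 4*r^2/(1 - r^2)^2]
Geodesic equation: d^2x^k/dλ^2 + Γ^k_{ij} (dx^i/dλ)(dx^j/dλ) = 0.
Non-zero Christoffel symbols:
Γ^r_{r r} = 2*r/(1 - r^2)
Γ^r_{θ θ} = (r^3 + r)/(r^2 - 1)
Γ^θ_{r θ} = (-r^2 - 1)/(r^3 - r)
Substituting (the symmetric pair Γ^k_{ij}, Γ^k_{ji} combines into a factor 2):
d^2r/dλ^2 + (2*r/(1 - r^2)) (dr/dλ)^2 + ((r^3 + r)/(r^2 - 1)) (dθ/dλ)^2 = 0
d^2θ/dλ^2 + ((-2*r^2 - 2)/(r^3 - r)) (dr/dλ)(dθ/dλ) = 0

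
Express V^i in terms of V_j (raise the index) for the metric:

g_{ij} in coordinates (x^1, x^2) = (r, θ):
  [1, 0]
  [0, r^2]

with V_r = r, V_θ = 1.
Inverse metric (diagonal): g^{rr} = 1, g^{θθ} = 1/r^2
V^i = g^{ij} V_j:
V^r = (1)(r) + (0)(1) = r
V^θ = (0)(r) + (1/r^2)(1) = 1/r^2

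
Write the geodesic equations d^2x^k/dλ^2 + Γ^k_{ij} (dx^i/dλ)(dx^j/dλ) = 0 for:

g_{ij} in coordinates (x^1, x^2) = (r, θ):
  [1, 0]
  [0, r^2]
Geodesic equation: d^2x^k/dλ^2 + Γ^k_{ij} (dx^i/dλ)(dx^j/dλ) = 0.
Non-zero Christoffel symbols:
Γ^r_{θ θ} = -r
Γ^θ_{r θ} = 1/r
Substituting (the symmetric pair Γ^k_{ij}, Γ^k_{ji} combines into a factor 2):
d^2r/dλ^2 - r (dθ/dλ)^2 = 0
d^2θ/dλ^2 + (2/r) (dr/dλ)(dθ/dλ) = 0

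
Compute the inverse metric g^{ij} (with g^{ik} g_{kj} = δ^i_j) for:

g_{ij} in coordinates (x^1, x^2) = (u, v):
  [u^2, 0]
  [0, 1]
The metric is diagonal, so g^{ij} is diagonal with entries 1/g_{ii}: diag(1/(u^2), 1).
g^{ij}:
  [1/u^2, 0]
  [0, 1]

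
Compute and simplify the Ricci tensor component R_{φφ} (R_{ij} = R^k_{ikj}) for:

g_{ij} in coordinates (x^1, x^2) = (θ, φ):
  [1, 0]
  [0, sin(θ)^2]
Non-zero Christoffel symbols (Γ^k_{ij} = Γ^k_{ji}):
Γ^θ_{φ φ} = -sin(2*θ)/2
Γ^φ_{θ φ} = 1/tan(θ)
R^θ_{φ θ φ} = ∂_θ Γ^θ_{φ φ} - ∂_φ Γ^θ_{φ θ} + Γ^θ_{θ m} Γ^m_{φ φ} - Γ^θ_{φ m} Γ^m_{φ θ}
  = (-cos(2*θ)) - (0) + (0) - (-cos(θ)^2) = sin(θ)^2
R^φ_{φ φ φ} = 0 (a repeated index in an antisymmetric pair)
R_{φφ} = R^θ_{φ θ φ} + R^φ_{φ φ φ} = (sin(θ)^2) + (0) = sin(θ)^2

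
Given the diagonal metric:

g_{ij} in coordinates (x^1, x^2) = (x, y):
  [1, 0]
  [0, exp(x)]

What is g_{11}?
With x^1 = x, x^2 = y, g_{11} = g_{xx} is the row-1, column-1 entry of the matrix.
g_{11} = 1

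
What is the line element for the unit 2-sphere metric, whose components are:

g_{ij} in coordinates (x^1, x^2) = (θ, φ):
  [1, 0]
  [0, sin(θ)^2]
ds^2 = g_{ij} dx^i dx^j; only the non-zero components contribute.
ds^2 = dθ^2 + sin(θ)^2 dφ^2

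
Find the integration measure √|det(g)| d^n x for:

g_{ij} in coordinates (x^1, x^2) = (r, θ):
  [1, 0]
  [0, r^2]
det(g) = r^2
√|det(g)| = r
Volume element: dV = r dr dθ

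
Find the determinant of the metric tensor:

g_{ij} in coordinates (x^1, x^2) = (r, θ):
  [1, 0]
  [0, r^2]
For a 2×2 metric: det(g) = g_{11}·g_{22} - g_{12}·g_{21}
= (1)·(r^2) - (0)·(0)
= r^2 - 0
det(g) = r^2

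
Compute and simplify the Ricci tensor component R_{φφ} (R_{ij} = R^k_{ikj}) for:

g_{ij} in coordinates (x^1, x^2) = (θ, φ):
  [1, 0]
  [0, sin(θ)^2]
Non-zero Christoffel symbols (Γ^k_{ij} = Γ^k_{ji}):
Γ^θ_{φ φ} = -sin(2*θ)/2
Γ^φ_{θ φ} = 1/tan(θ)
R^θ_{φ θ φ} = ∂_θ Γ^θ_{φ φ} - ∂_φ Γ^θ_{φ θ} + Γ^θ_{θ m} Γ^m_{φ φ} - Γ^θ_{φ m} Γ^m_{φ θ}
  = (-cos(2*θ)) - (0) + (0) - (-cos(θ)^2) = sin(θ)^2
R^φ_{φ φ φ} = 0 (a repeated index in an antisymmetric pair)
R_{φφ} = R^θ_{φ θ φ} + R^φ_{φ φ φ} = (sin(θ)^2) + (0) = sin(θ)^2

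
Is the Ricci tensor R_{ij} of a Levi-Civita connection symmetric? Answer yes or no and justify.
R_{ij} = R^k_{ikj}; the pair symmetry R_{kilj} = R_{ljki} gives R_{ij} = R_{ji}.
Yes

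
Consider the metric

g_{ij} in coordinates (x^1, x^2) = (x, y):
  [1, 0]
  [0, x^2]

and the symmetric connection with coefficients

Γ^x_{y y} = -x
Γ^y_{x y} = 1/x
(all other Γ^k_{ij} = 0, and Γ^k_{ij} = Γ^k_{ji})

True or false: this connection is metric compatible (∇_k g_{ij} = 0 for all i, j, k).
Using ∇_k g_{ij} = ∂_k g_{ij} - Γ^m_{ki} g_{mj} - Γ^m_{kj} g_{im}:
e.g. ∇_x g_{yy} = (2*x) - (x) - (x) = 0
Every component ∇_k g_{ij} vanishes: the connection is metric compatible.
True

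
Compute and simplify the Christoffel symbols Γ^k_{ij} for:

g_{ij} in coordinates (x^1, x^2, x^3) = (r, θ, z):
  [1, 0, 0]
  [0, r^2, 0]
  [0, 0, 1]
Using Γ^k_{ij} = (1/2) g^{km} (∂_i g_{mj} + ∂_j g_{mi} - ∂_m g_{ij}); the metric is diagonal, so only the m = k term contributes.
Non-zero symbols (using the symmetry Γ^k_{ij} = Γ^k_{ji}):
Γ^r_{θ θ} = (1/2) g^{rr} (∂_θ g_{rθ} + ∂_θ g_{rθ} - ∂_r g_{θθ}) = (1/2)(1)((0) + (0) - (2*r)) = -r
Γ^θ_{r θ} = (1/2) g^{θθ} (∂_r g_{θθ} + ∂_θ g_{θr} - ∂_θ g_{rθ}) = (1/2)(1/r^2)((2*r) + (0) - (0)) = 1/r
All other Christoffel symbols are zero.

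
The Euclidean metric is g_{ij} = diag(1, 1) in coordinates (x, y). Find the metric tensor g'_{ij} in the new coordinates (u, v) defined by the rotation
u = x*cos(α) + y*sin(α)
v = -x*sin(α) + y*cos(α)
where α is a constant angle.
Invert the transformation: x = u*cos(α) - v*sin(α), y = u*sin(α) + v*cos(α)
g'_{ij} = (∂x^k/∂x'^i)(∂x^l/∂x'^j) g_{kl}; with g_{kl} = δ_{kl} this is Σ_k (∂x^k/∂x'^i)(∂x^k/∂x'^j).
Jacobian: ∂x/∂u = cos(α), ∂x/∂v = -sin(α), ∂y/∂u = sin(α), ∂y/∂v = cos(α)
g'_{uu} = (cos(α))(cos(α)) + (sin(α))(sin(α)) = 1
g'_{uv} = (cos(α))(-sin(α)) + (sin(α))(cos(α)) = 0
g'_{vv} = (-sin(α))(-sin(α)) + (cos(α))(cos(α)) = 1
g'_{ij} = diag(1, 1)
The Euclidean metric is invariant under rotations.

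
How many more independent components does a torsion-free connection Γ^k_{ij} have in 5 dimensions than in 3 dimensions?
Independent components in n dimensions: n × n(n+1)/2 = n^2(n+1)/2.
5D: 5 × 15 = 75
3D: 3 × 6 = 18
Difference = 75 - 18 = 57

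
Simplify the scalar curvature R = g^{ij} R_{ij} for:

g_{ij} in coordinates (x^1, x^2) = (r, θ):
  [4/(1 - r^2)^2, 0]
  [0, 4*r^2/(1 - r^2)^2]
Non-zero Christoffel symbols (Γ^k_{ij} = Γ^k_{ji}):
Γ^r_{r r} = 2*r/(1 - r^2)
Γ^r_{θ θ} = (r^3 + r)/(r^2 - 1)
Γ^θ_{r θ} = (-r^2 - 1)/(r^3 - r)
Ricci tensor (R_{ij} = R^k_{ikj}): R_{rr} = -4/(r^2 - 1)^2, R_{rθ} = 0, R_{θθ} = -4*r^2/(r^2 - 1)^2
Inverse metric: g^{rr} = (1 - r^2)^2/4, g^{θθ} = (1 - r^2)^2/(4*r^2)
R = g^{ij} R_{ij} = ((1 - r^2)^2/4)(-4/(r^2 - 1)^2) + ((1 - r^2)^2/(4*r^2))(-4*r^2/(r^2 - 1)^2) = -2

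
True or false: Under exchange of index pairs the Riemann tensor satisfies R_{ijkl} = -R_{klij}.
The pair-exchange symmetry has a plus sign: R_{ijkl} = +R_{klij}.
False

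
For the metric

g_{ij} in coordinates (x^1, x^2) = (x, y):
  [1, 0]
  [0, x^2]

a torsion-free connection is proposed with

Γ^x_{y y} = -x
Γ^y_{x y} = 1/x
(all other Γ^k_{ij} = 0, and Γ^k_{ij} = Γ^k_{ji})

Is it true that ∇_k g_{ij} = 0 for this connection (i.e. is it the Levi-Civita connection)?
Using ∇_k g_{ij} = ∂_k g_{ij} - Γ^m_{ki} g_{mj} - Γ^m_{kj} g_{im}:
e.g. ∇_x g_{yy} = (2*x) - (x) - (x) = 0
Every component ∇_k g_{ij} vanishes: the connection is metric compatible.
Yes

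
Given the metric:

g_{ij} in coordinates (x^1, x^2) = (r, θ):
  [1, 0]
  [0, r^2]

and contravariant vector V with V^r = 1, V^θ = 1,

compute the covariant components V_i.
V_i = g_{ij} V^j:
V_r = (1)(1) + (0)(1) = 1
V_θ = (0)(1) + (r^2)(1) = r^2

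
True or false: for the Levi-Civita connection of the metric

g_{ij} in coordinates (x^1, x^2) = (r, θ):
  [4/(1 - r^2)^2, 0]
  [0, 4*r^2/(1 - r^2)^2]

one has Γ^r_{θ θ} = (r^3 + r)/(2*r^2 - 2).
Γ^r_{θ θ} = (1/2) g^{rr} (∂_θ g_{rθ} + ∂_θ g_{rθ} - ∂_r g_{θθ}) = (1/2)((1 - r^2)^2/4)((0) + (0) - (-8*(r^3 + r)/(r^2 - 1)^3)) = (r^3 + r)/(r^2 - 1)
This differs from the proposed value (r^3 + r)/(2*r^2 - 2).
False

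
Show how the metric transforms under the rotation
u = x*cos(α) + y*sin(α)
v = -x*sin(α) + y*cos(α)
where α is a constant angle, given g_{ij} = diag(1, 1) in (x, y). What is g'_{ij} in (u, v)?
Invert the transformation: x = u*cos(α) - v*sin(α), y = u*sin(α) + v*cos(α)
g'_{ij} = (∂x^k/∂x'^i)(∂x^l/∂x'^j) g_{kl}; with g_{kl} = δ_{kl} this is Σ_k (∂x^k/∂x'^i)(∂x^k/∂x'^j).
Jacobian: ∂x/∂u = cos(α), ∂x/∂v = -sin(α), ∂y/∂u = sin(α), ∂y/∂v = cos(α)
g'_{uu} = (cos(α))(cos(α)) + (sin(α))(sin(α)) = 1
g'_{uv} = (cos(α))(-sin(α)) + (sin(α))(cos(α)) = 0
g'_{vv} = (-sin(α))(-sin(α)) + (cos(α))(cos(α)) = 1
g'_{ij} = diag(1, 1)
The Euclidean metric is invariant under rotations.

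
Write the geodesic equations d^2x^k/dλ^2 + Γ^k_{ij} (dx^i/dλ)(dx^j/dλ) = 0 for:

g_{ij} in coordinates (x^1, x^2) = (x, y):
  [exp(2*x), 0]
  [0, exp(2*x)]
Geodesic equation: d^2x^k/dλ^2 + Γ^k_{ij} (dx^i/dλ)(dx^j/dλ) = 0.
Non-zero Christoffel symbols:
Γ^x_{x x} = 1
Γ^x_{y y} = -1
Γ^y_{x y} = 1
Substituting (the symmetric pair Γ^k_{ij}, Γ^k_{ji} combines into a factor 2):
d^2x/dλ^2 + (dx/dλ)^2 - (dy/dλ)^2 = 0
d^2y/dλ^2 + 2 (dx/dλ)(dy/dλ) = 0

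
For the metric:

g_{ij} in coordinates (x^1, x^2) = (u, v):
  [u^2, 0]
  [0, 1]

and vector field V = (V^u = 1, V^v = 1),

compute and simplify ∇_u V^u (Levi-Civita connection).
Non-zero Christoffel symbols:
Γ^u_{u u} = 1/u
∇_u V^u = ∂_u V^u + Γ^u_{u j} V^j
  = (0) + (1/u)(1) + (0)(1)
  = 1/u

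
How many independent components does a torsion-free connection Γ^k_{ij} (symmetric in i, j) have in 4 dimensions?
Γ^k_{ij} has n choices for the upper index and n(n+1)/2 independent symmetric lower index pairs.
Total = 4 × 4×5/2 = 4 × 10 = 40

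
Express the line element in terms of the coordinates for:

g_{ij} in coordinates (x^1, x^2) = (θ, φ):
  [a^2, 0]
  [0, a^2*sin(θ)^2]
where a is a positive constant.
ds^2 = g_{ij} dx^i dx^j; only the non-zero components contribute.
ds^2 = a^2 dθ^2 + a^2*sin(θ)^2 dφ^2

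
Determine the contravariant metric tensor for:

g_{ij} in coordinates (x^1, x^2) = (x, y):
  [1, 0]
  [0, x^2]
The metric is diagonal, so g^{ij} is diagonal with entries 1/g_{ii}: diag(1, 1/(x^2)).
g^{ij}:
  [1, 0]
  [0, 1/x^2]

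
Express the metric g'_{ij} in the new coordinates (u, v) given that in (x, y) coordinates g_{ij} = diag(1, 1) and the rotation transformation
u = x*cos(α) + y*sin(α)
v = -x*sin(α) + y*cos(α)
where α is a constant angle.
Invert the transformation: x = u*cos(α) - v*sin(α), y = u*sin(α) + v*cos(α)
g'_{ij} = (∂x^k/∂x'^i)(∂x^l/∂x'^j) g_{kl}; with g_{kl} = δ_{kl} this is Σ_k (∂x^k/∂x'^i)(∂x^k/∂x'^j).
Jacobian: ∂x/∂u = cos(α), ∂x/∂v = -sin(α), ∂y/∂u = sin(α), ∂y/∂v = cos(α)
g'_{uu} = (cos(α))(cos(α)) + (sin(α))(sin(α)) = 1
g'_{uv} = (cos(α))(-sin(α)) + (sin(α))(cos(α)) = 0
g'_{vv} = (-sin(α))(-sin(α)) + (cos(α))(cos(α)) = 1
g'_{ij} = diag(1, 1)
The Euclidean metric is invariant under rotations.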